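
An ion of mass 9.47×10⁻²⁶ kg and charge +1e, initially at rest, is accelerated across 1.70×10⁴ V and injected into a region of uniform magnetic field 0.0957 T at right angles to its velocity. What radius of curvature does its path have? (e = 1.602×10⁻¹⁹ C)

Acceleration: |q|V = ½mv² ⇒ v = √(2|q|V/m) = √(2·1.602×10⁻¹⁹·1.70×10⁴/9.47×10⁻²⁶) ≈ 2.398×10⁵ m/s.
In the field: r = mv/(|q|B) = (9.47×10⁻²⁶)(2.398×10⁵)/((1.602×10⁻¹⁹)(0.0957)) ≈ 1.48 m.

r ≈ 1.48 m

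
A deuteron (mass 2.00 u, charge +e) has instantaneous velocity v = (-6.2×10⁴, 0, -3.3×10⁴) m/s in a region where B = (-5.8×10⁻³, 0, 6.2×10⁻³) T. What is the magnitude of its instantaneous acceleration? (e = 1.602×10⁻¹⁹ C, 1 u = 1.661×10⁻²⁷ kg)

v×B = (0, 576, 0) N/C.
F = q v×B = (1.602×10⁻¹⁹ C)·(0, 576, 0) = (0, 9.22×10⁻¹⁷, 0) N.
|a| = |F|/m = 9.224×10⁻¹⁷/3.322×10⁻²⁷ ≈ 2.78×10¹⁰ m/s².

|a| ≈ 2.78×10¹⁰ m/s²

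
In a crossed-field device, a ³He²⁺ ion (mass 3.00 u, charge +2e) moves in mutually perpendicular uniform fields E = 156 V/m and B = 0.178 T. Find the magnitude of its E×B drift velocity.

In crossed fields the guiding centre drifts at v_d = |E×B|/B² = E/B, independent of charge and mass.
v_d = 156/0.178 = 876 m/s.

v_d ≈ 876 m/s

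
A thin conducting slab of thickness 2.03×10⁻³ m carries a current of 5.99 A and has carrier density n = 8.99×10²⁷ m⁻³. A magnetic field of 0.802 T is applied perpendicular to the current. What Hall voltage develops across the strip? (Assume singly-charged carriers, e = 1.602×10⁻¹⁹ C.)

V_H ≈ 1.64×10⁻⁶ V

V_H = IB/(n e t).
V_H = (5.99)(0.802)/((8.99×10²⁷)(1.602×10⁻¹⁹)(2.03×10⁻³)) ≈ 1.64×10⁻⁶ V.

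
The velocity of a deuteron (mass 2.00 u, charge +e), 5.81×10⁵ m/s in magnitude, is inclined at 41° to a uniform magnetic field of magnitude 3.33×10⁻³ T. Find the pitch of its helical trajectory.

v∥ = v cosθ = 5.81×10⁵·cos41° ≈ 4.385×10⁵ m/s.
T = 2πm/(|q|B) = 2π(3.322×10⁻²⁷)/((1.602×10⁻¹⁹)(3.33×10⁻³)) ≈ 3.913×10⁻⁵ s.
pitch = v∥ T = (4.385×10⁵)(3.913×10⁻⁵) ≈ 17.2 m.

p ≈ 17.2 m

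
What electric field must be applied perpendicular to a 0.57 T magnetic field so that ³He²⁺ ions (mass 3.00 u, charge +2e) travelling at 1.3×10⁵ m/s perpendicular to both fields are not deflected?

E = 7.4×10⁴ V/m

For straight-line motion qE = qvB, so E = vB.
E = 1.3×10⁵ × 0.57 = 7.4×10⁴ V/m.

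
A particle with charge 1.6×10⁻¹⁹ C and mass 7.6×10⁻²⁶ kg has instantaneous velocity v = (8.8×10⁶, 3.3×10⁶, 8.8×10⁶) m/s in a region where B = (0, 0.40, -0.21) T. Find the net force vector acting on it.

v×B = (-4.21×10⁶, 1.85×10⁶, 3.52×10⁶) N/C.
F = q v×B = (1.6×10⁻¹⁹ C)·(-4.21×10⁶, 1.85×10⁶, 3.52×10⁶) = (-6.74×10⁻¹³, 2.96×10⁻¹³, 5.63×10⁻¹³) N.

F ≈ (-6.74×10⁻¹³, 2.96×10⁻¹³, 5.63×10⁻¹³) N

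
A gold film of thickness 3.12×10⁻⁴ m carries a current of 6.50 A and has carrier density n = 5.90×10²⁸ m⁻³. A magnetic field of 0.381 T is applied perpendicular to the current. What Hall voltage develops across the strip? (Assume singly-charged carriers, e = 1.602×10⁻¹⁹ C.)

V_H = IB/(n e t).
V_H = (6.50)(0.381)/((5.90×10²⁸)(1.602×10⁻¹⁹)(3.12×10⁻⁴)) ≈ 8.40×10⁻⁷ V.

V_H ≈ 8.40×10⁻⁷ V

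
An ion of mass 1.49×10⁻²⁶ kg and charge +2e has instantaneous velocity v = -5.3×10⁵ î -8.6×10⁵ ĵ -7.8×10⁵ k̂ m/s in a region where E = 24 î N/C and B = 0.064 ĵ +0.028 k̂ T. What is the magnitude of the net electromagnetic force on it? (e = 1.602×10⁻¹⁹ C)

|F| ≈ 1.45×10⁻¹⁴ N

v×B = (2.58×10⁴, 1.48×10⁴, -3.39×10⁴) N/C.
E + v×B = (2.59×10⁴, 1.48×10⁴, -3.39×10⁴) N/C.
F = q(E + v×B) = (3.204×10⁻¹⁹ C)·(2.59×10⁴, 1.48×10⁴, -3.39×10⁴) = (8.29×10⁻¹⁵, 4.75×10⁻¹⁵, -1.09×10⁻¹⁴) N.
|F| = 1.45×10⁻¹⁴ N.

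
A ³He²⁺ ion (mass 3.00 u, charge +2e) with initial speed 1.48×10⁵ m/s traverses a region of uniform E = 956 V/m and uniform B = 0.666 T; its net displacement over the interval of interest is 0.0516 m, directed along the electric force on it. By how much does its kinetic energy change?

ΔKE ≈ 1.58×10⁻¹⁷ J

The magnetic force is always ⟂ v and does no work; only the electric force changes KE.
ΔKE = F_E · d = |q|E d = (3.204×10⁻¹⁹)(956)(0.0516) ≈ 1.58×10⁻¹⁷ J.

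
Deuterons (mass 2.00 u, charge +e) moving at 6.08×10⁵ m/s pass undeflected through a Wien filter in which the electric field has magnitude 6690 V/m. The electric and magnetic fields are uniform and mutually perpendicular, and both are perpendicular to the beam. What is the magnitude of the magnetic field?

B = 0.0110 T

Balance of forces in the selector: qE = qvB ⇒ B = E/v.
B = 6690/6.08×10⁵ = 0.0110 T.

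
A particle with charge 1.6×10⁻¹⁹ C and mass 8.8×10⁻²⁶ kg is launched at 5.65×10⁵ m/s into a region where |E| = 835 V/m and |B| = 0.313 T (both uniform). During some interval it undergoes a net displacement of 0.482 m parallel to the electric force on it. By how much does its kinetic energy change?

ΔKE ≈ 6.44×10⁻¹⁷ J

The magnetic force is always ⟂ v and does no work; only the electric force changes KE.
ΔKE = F_E · d = |q|E d = (1.6×10⁻¹⁹)(835)(0.482) ≈ 6.44×10⁻¹⁷ J.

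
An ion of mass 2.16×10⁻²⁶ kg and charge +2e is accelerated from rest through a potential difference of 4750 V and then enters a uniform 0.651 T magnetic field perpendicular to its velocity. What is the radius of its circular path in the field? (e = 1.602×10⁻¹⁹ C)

Acceleration: |q|V = ½mv² ⇒ v = √(2|q|V/m) = √(2·3.204×10⁻¹⁹·4750/2.16×10⁻²⁶) ≈ 3.754×10⁵ m/s.
In the field: r = mv/(|q|B) = (2.16×10⁻²⁶)(3.754×10⁵)/((3.204×10⁻¹⁹)(0.651)) ≈ 0.0389 m.

r ≈ 0.0389 m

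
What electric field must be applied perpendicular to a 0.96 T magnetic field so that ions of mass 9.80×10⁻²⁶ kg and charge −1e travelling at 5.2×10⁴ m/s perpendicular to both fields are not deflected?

E = 5.0×10⁴ V/m

For straight-line motion qE = qvB, so E = vB.
E = 5.2×10⁴ × 0.96 = 5.0×10⁴ V/m.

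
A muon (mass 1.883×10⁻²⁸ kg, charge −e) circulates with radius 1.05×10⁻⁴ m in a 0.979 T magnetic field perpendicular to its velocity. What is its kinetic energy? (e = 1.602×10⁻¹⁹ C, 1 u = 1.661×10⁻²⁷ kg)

KE ≈ 4.49 eV

v = |q|Br/m, then KE = ½mv² = (qBr)²/(2m).
v = (1.602×10⁻¹⁹)(0.979)(1.05×10⁻⁴)/1.883×10⁻²⁸ ≈ 8.745×10⁴ m/s.
KE = ½(1.883×10⁻²⁸)(8.745×10⁴)² ≈ 7.20×10⁻¹⁹ J = 4.49 eV.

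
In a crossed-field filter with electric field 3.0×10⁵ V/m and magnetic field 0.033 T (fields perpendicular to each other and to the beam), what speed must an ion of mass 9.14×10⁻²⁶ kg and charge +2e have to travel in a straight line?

Straight-line motion ⇒ electric and magnetic forces cancel, so E = vB.
v = E/B = 3.0×10⁵/0.033 = 9.1×10⁶ m/s.

v = 9.1×10⁶ m/s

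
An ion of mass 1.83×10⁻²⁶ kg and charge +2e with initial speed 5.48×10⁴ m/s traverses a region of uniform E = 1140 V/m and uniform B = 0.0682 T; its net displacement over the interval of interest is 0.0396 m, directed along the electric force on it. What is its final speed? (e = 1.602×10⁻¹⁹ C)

B does no work; ΔKE = |q|E d.
½mv_f² = ½mv₀² + |q|Ed = ½(1.83×10⁻²⁶)(5.48×10⁴)² + (3.204×10⁻¹⁹)(1140)(0.0396) ≈ 2.748×10⁻¹⁷ J + 1.446×10⁻¹⁷ J ≈ 4.194×10⁻¹⁷ J.
v_f = √(2·4.194×10⁻¹⁷/1.83×10⁻²⁶) ≈ 6.77×10⁴ m/s.

v_f ≈ 6.77×10⁴ m/s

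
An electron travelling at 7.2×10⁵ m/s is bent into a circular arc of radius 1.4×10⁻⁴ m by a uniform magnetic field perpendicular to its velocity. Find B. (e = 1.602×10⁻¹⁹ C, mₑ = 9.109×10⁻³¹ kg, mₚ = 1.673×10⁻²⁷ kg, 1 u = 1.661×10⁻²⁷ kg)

B ≈ 0.029 T

From |q|vB = mv²/r, B = mv/(|q|r).
B = (9.109×10⁻³¹)(7.2×10⁵)/((1.602×10⁻¹⁹)(1.4×10⁻⁴)) ≈ 0.029 T.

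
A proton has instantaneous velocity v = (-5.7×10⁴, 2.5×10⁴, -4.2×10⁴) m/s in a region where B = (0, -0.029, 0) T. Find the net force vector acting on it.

v×B = (-1220, 0, 1650) N/C.
F = q v×B = (1.602×10⁻¹⁹ C)·(-1220, 0, 1650) = (-1.95×10⁻¹⁶, 0, 2.65×10⁻¹⁶) N.

F ≈ (-1.95×10⁻¹⁶, 0, 2.65×10⁻¹⁶) N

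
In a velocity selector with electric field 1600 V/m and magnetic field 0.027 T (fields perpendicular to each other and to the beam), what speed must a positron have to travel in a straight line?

v = 5.9×10⁴ m/s

Zero net Lorentz force requires |qE| = |q v×B|, i.e. E = vB.
v = E/B = 1600/0.027 = 5.9×10⁴ m/s.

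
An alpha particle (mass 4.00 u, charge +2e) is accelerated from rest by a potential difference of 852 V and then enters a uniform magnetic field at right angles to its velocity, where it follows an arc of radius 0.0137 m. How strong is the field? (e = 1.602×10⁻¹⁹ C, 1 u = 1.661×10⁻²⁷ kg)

v = √(2|q|V/m) = √(2·3.204×10⁻¹⁹·852/6.644×10⁻²⁷) ≈ 2.867×10⁵ m/s.
B = mv/(|q|r) = (6.644×10⁻²⁷)(2.867×10⁵)/((3.204×10⁻¹⁹)(0.0137)) ≈ 0.434 T.

B ≈ 0.434 T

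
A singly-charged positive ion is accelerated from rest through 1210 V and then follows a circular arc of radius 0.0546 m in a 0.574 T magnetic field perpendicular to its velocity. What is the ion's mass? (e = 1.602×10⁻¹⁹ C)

Combine |q|V = ½mv² and r = mv/(|q|B): eliminate v to get m = qB²r²/(2V).
m = (1.602×10⁻¹⁹)(0.574)²(0.0546)²/(2·1210) ≈ 6.50×10⁻²⁶ kg.

m ≈ 6.50×10⁻²⁶ kg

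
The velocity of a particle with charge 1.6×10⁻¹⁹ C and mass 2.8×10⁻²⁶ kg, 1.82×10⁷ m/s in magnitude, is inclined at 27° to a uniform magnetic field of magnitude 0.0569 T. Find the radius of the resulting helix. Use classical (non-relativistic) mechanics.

r ≈ 25.4 m

v⊥ = v sinθ = 1.82×10⁷·sin27° ≈ 8.263×10⁶ m/s.
r = m v⊥/(|q|B) = (2.8×10⁻²⁶)(8.263×10⁶)/((1.6×10⁻¹⁹)(0.0569)) ≈ 25.4 m.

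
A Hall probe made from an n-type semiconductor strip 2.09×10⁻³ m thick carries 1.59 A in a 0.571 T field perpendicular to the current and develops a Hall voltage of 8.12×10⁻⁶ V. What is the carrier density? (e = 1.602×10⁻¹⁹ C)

From V_H = IB/(n e t), n = IB/(V_H e t).
n = (1.59)(0.571)/((8.12×10⁻⁶)(1.602×10⁻¹⁹)(2.09×10⁻³)) ≈ 3.34×10²⁶ m⁻³.

n ≈ 3.34×10²⁶ m⁻³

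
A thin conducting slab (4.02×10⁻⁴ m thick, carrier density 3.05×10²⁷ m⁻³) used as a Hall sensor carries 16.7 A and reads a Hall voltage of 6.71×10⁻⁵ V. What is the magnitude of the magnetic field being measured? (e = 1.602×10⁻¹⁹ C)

B ≈ 0.789 T

From V_H = IB/(n e t), B = V_H n e t / I.
B = (6.71×10⁻⁵)(3.05×10²⁷)(1.602×10⁻¹⁹)(4.02×10⁻⁴)/16.7 ≈ 0.789 T.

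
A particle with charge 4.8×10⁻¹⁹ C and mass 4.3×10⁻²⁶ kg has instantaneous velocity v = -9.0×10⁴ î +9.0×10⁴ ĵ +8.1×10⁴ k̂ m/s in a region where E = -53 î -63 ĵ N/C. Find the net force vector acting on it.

F ≈ (-2.54×10⁻¹⁷, -3.02×10⁻¹⁷, 0) N

Only an electric field acts, so F = qE = (4.8×10⁻¹⁹ C)·(-53.0, -63.0, 0) = (-2.54×10⁻¹⁷, -3.02×10⁻¹⁷, 0) N.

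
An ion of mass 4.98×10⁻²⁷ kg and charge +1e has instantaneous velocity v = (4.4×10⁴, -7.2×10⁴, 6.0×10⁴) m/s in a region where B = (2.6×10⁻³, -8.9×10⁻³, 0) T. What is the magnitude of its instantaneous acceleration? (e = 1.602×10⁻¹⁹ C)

v×B = (534, 156, -204) N/C.
F = q v×B = (1.602×10⁻¹⁹ C)·(534, 156, -204) = (8.55×10⁻¹⁷, 2.50×10⁻¹⁷, -3.27×10⁻¹⁷) N.
|a| = |F|/m = 9.495×10⁻¹⁷/4.98×10⁻²⁷ ≈ 1.91×10¹⁰ m/s².

|a| ≈ 1.91×10¹⁰ m/s²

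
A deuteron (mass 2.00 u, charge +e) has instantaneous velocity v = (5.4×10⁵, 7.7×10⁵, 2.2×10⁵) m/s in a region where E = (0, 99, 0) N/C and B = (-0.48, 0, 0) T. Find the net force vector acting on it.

F ≈ (0, -1.69×10⁻¹⁴, 5.92×10⁻¹⁴) N

v×B = (0, -1.06×10⁵, 3.70×10⁵) N/C.
E + v×B = (0, -1.06×10⁵, 3.70×10⁵) N/C.
F = q(E + v×B) = (1.602×10⁻¹⁹ C)·(0, -1.06×10⁵, 3.70×10⁵) = (0, -1.69×10⁻¹⁴, 5.92×10⁻¹⁴) N.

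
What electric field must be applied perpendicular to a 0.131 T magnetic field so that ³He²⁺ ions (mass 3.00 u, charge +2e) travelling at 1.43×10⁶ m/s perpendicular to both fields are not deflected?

For straight-line motion qE = qvB, so E = vB.
E = 1.43×10⁶ × 0.131 = 1.87×10⁵ V/m.

E = 1.87×10⁵ V/m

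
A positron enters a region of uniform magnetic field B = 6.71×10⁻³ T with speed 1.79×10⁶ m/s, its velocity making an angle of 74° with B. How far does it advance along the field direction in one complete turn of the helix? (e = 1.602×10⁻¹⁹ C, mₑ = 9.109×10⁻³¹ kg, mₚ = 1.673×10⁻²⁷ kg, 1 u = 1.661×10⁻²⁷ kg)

v∥ = v cosθ = 1.79×10⁶·cos74° ≈ 4.934×10⁵ m/s.
T = 2πm/(|q|B) = 2π(9.109×10⁻³¹)/((1.602×10⁻¹⁹)(6.71×10⁻³)) ≈ 5.324×10⁻⁹ s.
pitch = v∥ T = (4.934×10⁵)(5.324×10⁻⁹) ≈ 2.63×10⁻³ m.

p ≈ 2.63×10⁻³ m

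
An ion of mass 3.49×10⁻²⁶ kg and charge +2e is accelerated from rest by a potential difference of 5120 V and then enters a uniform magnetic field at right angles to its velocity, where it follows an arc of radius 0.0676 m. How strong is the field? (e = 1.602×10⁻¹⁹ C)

B ≈ 0.494 T

v = √(2|q|V/m) = √(2·3.204×10⁻¹⁹·5120/3.49×10⁻²⁶) ≈ 3.066×10⁵ m/s.
B = mv/(|q|r) = (3.49×10⁻²⁶)(3.066×10⁵)/((3.204×10⁻¹⁹)(0.0676)) ≈ 0.494 T.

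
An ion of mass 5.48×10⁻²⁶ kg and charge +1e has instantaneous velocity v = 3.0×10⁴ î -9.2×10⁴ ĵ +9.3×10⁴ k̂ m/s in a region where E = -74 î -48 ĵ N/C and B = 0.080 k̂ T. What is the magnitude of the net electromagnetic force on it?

|F| ≈ 1.25×10⁻¹⁵ N

v×B = (-7360, -2400, 0) N/C.
E + v×B = (-7430, -2450, 0) N/C.
F = q(E + v×B) = (1.602×10⁻¹⁹ C)·(-7430, -2450, 0) = (-1.19×10⁻¹⁵, -3.92×10⁻¹⁶, 0) N.
|F| = 1.25×10⁻¹⁵ N.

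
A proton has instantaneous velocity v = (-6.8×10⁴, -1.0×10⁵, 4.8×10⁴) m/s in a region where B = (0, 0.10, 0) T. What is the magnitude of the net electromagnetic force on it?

|F| ≈ 1.33×10⁻¹⁵ N

v×B = (-4800, 0, -6800) N/C.
F = q v×B = (1.602×10⁻¹⁹ C)·(-4800, 0, -6800) = (-7.69×10⁻¹⁶, 0, -1.09×10⁻¹⁵) N.
|F| = 1.33×10⁻¹⁵ N.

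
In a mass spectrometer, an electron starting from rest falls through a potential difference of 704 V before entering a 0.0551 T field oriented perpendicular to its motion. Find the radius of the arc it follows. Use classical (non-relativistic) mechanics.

Acceleration: |q|V = ½mv² ⇒ v = √(2|q|V/m) = √(2·1.602×10⁻¹⁹·704/9.109×10⁻³¹) ≈ 1.574×10⁷ m/s.
In the field: r = mv/(|q|B) = (9.109×10⁻³¹)(1.574×10⁷)/((1.602×10⁻¹⁹)(0.0551)) ≈ 1.62×10⁻³ m.

r ≈ 1.62×10⁻³ m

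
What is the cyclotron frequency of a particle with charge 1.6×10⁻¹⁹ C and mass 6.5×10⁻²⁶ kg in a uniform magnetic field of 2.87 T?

f ≈ 1.12×10⁶ Hz

f = |q|B/(2πm).
f = (1.6×10⁻¹⁹)(2.87)/(2π·6.5×10⁻²⁶) ≈ 1.12×10⁶ Hz.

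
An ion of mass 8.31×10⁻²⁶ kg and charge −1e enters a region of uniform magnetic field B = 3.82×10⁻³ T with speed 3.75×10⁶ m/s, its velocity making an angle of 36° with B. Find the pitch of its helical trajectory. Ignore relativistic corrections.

v∥ = v cosθ = 3.75×10⁶·cos36° ≈ 3.034×10⁶ m/s.
T = 2πm/(|q|B) = 2π(8.31×10⁻²⁶)/((1.602×10⁻¹⁹)(3.82×10⁻³)) ≈ 8.532×10⁻⁴ s.
pitch = v∥ T = (3.034×10⁶)(8.532×10⁻⁴) ≈ 2590 m.

p ≈ 2590 m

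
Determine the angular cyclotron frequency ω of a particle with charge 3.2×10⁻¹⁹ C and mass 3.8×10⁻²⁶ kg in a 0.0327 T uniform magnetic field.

ω = |q|B/m.
ω = (3.2×10⁻¹⁹)(0.0327)/3.8×10⁻²⁶ ≈ 2.75×10⁵ rad/s.

ω ≈ 2.75×10⁵ rad/s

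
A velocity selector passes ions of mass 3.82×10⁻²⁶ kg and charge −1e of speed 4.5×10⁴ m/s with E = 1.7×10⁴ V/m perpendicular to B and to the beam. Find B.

Balance of forces in the selector: qE = qvB ⇒ B = E/v.
B = 1.7×10⁴/4.5×10⁴ = 0.38 T.

B = 0.38 T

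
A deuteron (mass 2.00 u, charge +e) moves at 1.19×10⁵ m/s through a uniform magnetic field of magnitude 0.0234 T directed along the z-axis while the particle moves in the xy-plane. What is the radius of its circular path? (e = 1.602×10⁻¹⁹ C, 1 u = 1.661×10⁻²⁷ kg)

The magnetic force provides the centripetal force: |q|vB = mv²/r.
r = mv/(|q|B) = (3.322×10⁻²⁷)(1.19×10⁵)/((1.602×10⁻¹⁹)(0.0234)) ≈ 0.105 m.

r ≈ 0.105 m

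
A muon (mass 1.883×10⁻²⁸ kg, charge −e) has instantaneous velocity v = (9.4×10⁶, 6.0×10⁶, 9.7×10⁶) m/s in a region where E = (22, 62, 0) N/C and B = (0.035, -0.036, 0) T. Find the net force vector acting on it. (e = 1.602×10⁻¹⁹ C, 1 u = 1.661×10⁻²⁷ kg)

F ≈ (-5.59×10⁻¹⁴, -5.44×10⁻¹⁴, 8.79×10⁻¹⁴) N

v×B = (3.49×10⁵, 3.40×10⁵, -5.48×10⁵) N/C.
E + v×B = (3.49×10⁵, 3.40×10⁵, -5.48×10⁵) N/C.
F = q(E + v×B) = (−1.602×10⁻¹⁹ C)·(3.49×10⁵, 3.40×10⁵, -5.48×10⁵) = (-5.59×10⁻¹⁴, -5.44×10⁻¹⁴, 8.79×10⁻¹⁴) N.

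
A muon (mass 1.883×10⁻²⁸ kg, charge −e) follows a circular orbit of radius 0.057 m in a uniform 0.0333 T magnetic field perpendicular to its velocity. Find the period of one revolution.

The cyclotron period depends only on m, q, B: T = 2πm/(|q|B).
T = 2π(1.883×10⁻²⁸)/((1.602×10⁻¹⁹)(0.0333)) ≈ 2.22×10⁻⁷ s.

T ≈ 2.22×10⁻⁷ s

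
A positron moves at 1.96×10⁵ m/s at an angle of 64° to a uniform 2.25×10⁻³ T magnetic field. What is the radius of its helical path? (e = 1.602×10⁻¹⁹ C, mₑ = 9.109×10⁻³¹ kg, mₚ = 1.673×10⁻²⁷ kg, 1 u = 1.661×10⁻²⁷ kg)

v⊥ = v sinθ = 1.96×10⁵·sin64° ≈ 1.762×10⁵ m/s.
r = m v⊥/(|q|B) = (9.109×10⁻³¹)(1.762×10⁵)/((1.602×10⁻¹⁹)(2.25×10⁻³)) ≈ 4.45×10⁻⁴ m.

r ≈ 4.45×10⁻⁴ m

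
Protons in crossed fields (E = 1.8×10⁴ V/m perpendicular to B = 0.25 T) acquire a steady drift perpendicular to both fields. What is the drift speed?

In crossed fields the guiding centre drifts at v_d = |E×B|/B² = E/B, independent of charge and mass.
v_d = 1.8×10⁴/0.25 = 7.2×10⁴ m/s.

v_d ≈ 7.2×10⁴ m/s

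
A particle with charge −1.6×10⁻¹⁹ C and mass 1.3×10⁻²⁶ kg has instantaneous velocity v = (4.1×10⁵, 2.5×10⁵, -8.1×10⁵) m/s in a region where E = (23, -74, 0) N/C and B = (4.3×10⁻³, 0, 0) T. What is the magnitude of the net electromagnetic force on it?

v×B = (0, -3480, -1080) N/C.
E + v×B = (23.0, -3560, -1080) N/C.
F = q(E + v×B) = (−1.6×10⁻¹⁹ C)·(23.0, -3560, -1080) = (-3.68×10⁻¹⁸, 5.69×10⁻¹⁶, 1.72×10⁻¹⁶) N.
|F| = 5.95×10⁻¹⁶ N.

|F| ≈ 5.95×10⁻¹⁶ N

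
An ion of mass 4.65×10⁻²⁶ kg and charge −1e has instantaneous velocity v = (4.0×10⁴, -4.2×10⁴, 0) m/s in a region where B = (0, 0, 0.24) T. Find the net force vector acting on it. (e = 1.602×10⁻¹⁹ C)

F ≈ (1.61×10⁻¹⁵, 1.54×10⁻¹⁵, 0) N

v×B = (-1.01×10⁴, -9600, 0) N/C.
F = q v×B = (−1.602×10⁻¹⁹ C)·(-1.01×10⁴, -9600, 0) = (1.61×10⁻¹⁵, 1.54×10⁻¹⁵, 0) N.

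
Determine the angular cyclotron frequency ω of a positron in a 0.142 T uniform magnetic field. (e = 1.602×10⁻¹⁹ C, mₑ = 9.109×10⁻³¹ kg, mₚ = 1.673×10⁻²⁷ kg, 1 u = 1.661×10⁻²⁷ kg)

ω = |q|B/m.
ω = (1.602×10⁻¹⁹)(0.142)/9.109×10⁻³¹ ≈ 2.50×10¹⁰ rad/s.

ω ≈ 2.50×10¹⁰ rad/s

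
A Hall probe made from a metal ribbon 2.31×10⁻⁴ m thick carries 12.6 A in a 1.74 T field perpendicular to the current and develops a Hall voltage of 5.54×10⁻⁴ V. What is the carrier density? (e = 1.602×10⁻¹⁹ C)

From V_H = IB/(n e t), n = IB/(V_H e t).
n = (12.6)(1.74)/((5.54×10⁻⁴)(1.602×10⁻¹⁹)(2.31×10⁻⁴)) ≈ 1.07×10²⁷ m⁻³.

n ≈ 1.07×10²⁷ m⁻³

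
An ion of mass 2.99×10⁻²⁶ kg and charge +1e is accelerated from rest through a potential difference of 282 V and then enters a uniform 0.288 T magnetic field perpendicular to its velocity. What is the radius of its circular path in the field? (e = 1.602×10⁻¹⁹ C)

r ≈ 0.0356 m

Acceleration: |q|V = ½mv² ⇒ v = √(2|q|V/m) = √(2·1.602×10⁻¹⁹·282/2.99×10⁻²⁶) ≈ 5.497×10⁴ m/s.
In the field: r = mv/(|q|B) = (2.99×10⁻²⁶)(5.497×10⁴)/((1.602×10⁻¹⁹)(0.288)) ≈ 0.0356 m.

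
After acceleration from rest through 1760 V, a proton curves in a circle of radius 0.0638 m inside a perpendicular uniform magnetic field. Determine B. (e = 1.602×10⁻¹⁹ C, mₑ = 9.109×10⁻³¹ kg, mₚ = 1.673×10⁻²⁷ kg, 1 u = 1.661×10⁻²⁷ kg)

v = √(2|q|V/m) = √(2·1.602×10⁻¹⁹·1760/1.673×10⁻²⁷) ≈ 5.806×10⁵ m/s.
B = mv/(|q|r) = (1.673×10⁻²⁷)(5.806×10⁵)/((1.602×10⁻¹⁹)(0.0638)) ≈ 0.0950 T.

B ≈ 0.0950 T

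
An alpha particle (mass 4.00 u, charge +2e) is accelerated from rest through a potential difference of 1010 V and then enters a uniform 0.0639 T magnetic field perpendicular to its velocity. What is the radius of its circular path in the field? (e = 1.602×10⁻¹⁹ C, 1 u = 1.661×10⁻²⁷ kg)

Acceleration: |q|V = ½mv² ⇒ v = √(2|q|V/m) = √(2·3.204×10⁻¹⁹·1010/6.644×10⁻²⁷) ≈ 3.121×10⁵ m/s.
In the field: r = mv/(|q|B) = (6.644×10⁻²⁷)(3.121×10⁵)/((3.204×10⁻¹⁹)(0.0639)) ≈ 0.101 m.

r ≈ 0.101 m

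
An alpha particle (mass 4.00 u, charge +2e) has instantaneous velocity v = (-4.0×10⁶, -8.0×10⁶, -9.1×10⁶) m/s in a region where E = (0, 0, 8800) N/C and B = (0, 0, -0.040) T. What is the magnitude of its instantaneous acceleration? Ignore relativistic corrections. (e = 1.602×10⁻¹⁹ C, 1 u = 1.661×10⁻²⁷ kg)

v×B = (3.20×10⁵, -1.60×10⁵, 0) N/C.
E + v×B = (3.20×10⁵, -1.60×10⁵, 8800) N/C.
F = q(E + v×B) = (3.204×10⁻¹⁹ C)·(3.20×10⁵, -1.60×10⁵, 8800) = (1.03×10⁻¹³, -5.13×10⁻¹⁴, 2.82×10⁻¹⁵) N.
|a| = |F|/m = 1.147×10⁻¹³/6.644×10⁻²⁷ ≈ 1.73×10¹³ m/s².

|a| ≈ 1.73×10¹³ m/s²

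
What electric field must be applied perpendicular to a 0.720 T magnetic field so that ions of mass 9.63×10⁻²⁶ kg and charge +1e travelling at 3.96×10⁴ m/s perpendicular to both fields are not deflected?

For straight-line motion qE = qvB, so E = vB.
E = 3.96×10⁴ × 0.720 = 2.85×10⁴ V/m.

E = 2.85×10⁴ V/m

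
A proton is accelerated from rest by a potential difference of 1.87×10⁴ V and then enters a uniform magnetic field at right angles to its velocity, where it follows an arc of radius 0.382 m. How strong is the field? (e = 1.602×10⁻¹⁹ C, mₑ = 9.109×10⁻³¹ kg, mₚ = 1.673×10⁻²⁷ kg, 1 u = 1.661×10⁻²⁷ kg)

B ≈ 0.0517 T

v = √(2|q|V/m) = √(2·1.602×10⁻¹⁹·1.87×10⁴/1.673×10⁻²⁷) ≈ 1.892×10⁶ m/s.
B = mv/(|q|r) = (1.673×10⁻²⁷)(1.892×10⁶)/((1.602×10⁻¹⁹)(0.382)) ≈ 0.0517 T.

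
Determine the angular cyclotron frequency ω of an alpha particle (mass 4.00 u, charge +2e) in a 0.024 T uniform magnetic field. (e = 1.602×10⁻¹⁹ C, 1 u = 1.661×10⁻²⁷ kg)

ω = |q|B/m.
ω = (3.204×10⁻¹⁹)(0.024)/6.644×10⁻²⁷ ≈ 1.2×10⁶ rad/s.

ω ≈ 1.2×10⁶ rad/s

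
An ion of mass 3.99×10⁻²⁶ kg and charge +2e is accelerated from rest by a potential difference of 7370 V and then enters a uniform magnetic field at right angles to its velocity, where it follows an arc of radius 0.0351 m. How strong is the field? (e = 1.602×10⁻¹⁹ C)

B ≈ 1.22 T

v = √(2|q|V/m) = √(2·3.204×10⁻¹⁹·7370/3.99×10⁻²⁶) ≈ 3.440×10⁵ m/s.
B = mv/(|q|r) = (3.99×10⁻²⁶)(3.440×10⁵)/((3.204×10⁻¹⁹)(0.0351)) ≈ 1.22 T.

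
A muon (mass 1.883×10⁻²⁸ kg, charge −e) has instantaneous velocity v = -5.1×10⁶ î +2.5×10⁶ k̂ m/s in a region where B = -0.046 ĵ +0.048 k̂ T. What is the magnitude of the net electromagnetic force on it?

v×B = (1.15×10⁵, 2.45×10⁵, 2.35×10⁵) N/C.
F = q v×B = (−1.602×10⁻¹⁹ C)·(1.15×10⁵, 2.45×10⁵, 2.35×10⁵) = (-1.84×10⁻¹⁴, -3.92×10⁻¹⁴, -3.76×10⁻¹⁴) N.
|F| = 5.74×10⁻¹⁴ N.

|F| ≈ 5.74×10⁻¹⁴ N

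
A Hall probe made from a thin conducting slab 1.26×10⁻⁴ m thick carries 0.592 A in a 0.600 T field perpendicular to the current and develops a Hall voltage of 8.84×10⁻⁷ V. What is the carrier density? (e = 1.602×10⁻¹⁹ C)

From V_H = IB/(n e t), n = IB/(V_H e t).
n = (0.592)(0.600)/((8.84×10⁻⁷)(1.602×10⁻¹⁹)(1.26×10⁻⁴)) ≈ 1.99×10²⁸ m⁻³.

n ≈ 1.99×10²⁸ m⁻³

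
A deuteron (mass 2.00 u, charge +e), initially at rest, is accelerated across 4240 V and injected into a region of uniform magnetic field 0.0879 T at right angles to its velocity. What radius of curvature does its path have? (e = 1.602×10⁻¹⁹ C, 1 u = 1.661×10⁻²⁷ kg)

r ≈ 0.151 m

Acceleration: |q|V = ½mv² ⇒ v = √(2|q|V/m) = √(2·1.602×10⁻¹⁹·4240/3.322×10⁻²⁷) ≈ 6.395×10⁵ m/s.
In the field: r = mv/(|q|B) = (3.322×10⁻²⁷)(6.395×10⁵)/((1.602×10⁻¹⁹)(0.0879)) ≈ 0.151 m.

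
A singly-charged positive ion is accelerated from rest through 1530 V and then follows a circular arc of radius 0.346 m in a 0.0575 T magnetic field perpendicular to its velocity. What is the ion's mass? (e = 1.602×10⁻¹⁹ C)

Combine |q|V = ½mv² and r = mv/(|q|B): eliminate v to get m = qB²r²/(2V).
m = (1.602×10⁻¹⁹)(0.0575)²(0.346)²/(2·1530) ≈ 2.07×10⁻²⁶ kg.

m ≈ 2.07×10⁻²⁶ kg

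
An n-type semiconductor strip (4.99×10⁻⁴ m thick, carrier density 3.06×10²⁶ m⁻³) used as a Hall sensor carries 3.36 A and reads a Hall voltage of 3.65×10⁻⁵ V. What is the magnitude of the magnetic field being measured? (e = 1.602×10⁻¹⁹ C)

From V_H = IB/(n e t), B = V_H n e t / I.
B = (3.65×10⁻⁵)(3.06×10²⁶)(1.602×10⁻¹⁹)(4.99×10⁻⁴)/3.36 ≈ 0.266 T.

B ≈ 0.266 T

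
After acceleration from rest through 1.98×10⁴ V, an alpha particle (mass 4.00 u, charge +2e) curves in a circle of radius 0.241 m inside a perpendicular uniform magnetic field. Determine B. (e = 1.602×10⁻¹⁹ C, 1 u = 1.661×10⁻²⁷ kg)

B ≈ 0.119 T

v = √(2|q|V/m) = √(2·3.204×10⁻¹⁹·1.98×10⁴/6.644×10⁻²⁷) ≈ 1.382×10⁶ m/s.
B = mv/(|q|r) = (6.644×10⁻²⁷)(1.382×10⁶)/((3.204×10⁻¹⁹)(0.241)) ≈ 0.119 T.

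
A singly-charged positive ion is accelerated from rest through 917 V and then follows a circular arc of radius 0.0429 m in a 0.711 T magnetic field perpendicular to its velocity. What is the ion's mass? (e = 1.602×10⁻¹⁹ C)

m ≈ 8.13×10⁻²⁶ kg

Combine |q|V = ½mv² and r = mv/(|q|B): eliminate v to get m = qB²r²/(2V).
m = (1.602×10⁻¹⁹)(0.711)²(0.0429)²/(2·917) ≈ 8.13×10⁻²⁶ kg.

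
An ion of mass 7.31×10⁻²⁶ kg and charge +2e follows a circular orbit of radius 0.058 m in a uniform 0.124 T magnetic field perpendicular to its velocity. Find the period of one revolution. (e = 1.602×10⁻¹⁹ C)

T ≈ 1.16×10⁻⁵ s

The cyclotron period depends only on m, q, B: T = 2πm/(|q|B).
T = 2π(7.31×10⁻²⁶)/((3.204×10⁻¹⁹)(0.124)) ≈ 1.16×10⁻⁵ s.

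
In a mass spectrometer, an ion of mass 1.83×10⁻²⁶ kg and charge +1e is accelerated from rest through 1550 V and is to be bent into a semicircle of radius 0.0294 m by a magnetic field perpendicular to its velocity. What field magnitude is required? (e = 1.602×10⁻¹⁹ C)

B ≈ 0.640 T

v = √(2|q|V/m) = √(2·1.602×10⁻¹⁹·1550/1.83×10⁻²⁶) ≈ 1.647×10⁵ m/s.
B = mv/(|q|r) = (1.83×10⁻²⁶)(1.647×10⁵)/((1.602×10⁻¹⁹)(0.0294)) ≈ 0.640 T.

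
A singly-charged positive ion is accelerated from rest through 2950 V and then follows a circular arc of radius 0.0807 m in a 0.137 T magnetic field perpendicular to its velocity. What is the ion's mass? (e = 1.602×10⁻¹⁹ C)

m ≈ 3.32×10⁻²⁷ kg

Combine |q|V = ½mv² and r = mv/(|q|B): eliminate v to get m = qB²r²/(2V).
m = (1.602×10⁻¹⁹)(0.137)²(0.0807)²/(2·2950) ≈ 3.32×10⁻²⁷ kg.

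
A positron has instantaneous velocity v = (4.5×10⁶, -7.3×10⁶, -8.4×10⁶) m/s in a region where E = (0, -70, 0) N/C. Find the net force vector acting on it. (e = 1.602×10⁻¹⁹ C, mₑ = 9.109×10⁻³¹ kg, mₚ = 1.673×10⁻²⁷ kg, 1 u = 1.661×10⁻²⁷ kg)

F ≈ (0, -1.12×10⁻¹⁷, 0) N

Only an electric field acts, so F = qE = (1.602×10⁻¹⁹ C)·(0, -70.0, 0) = (0, -1.12×10⁻¹⁷, 0) N.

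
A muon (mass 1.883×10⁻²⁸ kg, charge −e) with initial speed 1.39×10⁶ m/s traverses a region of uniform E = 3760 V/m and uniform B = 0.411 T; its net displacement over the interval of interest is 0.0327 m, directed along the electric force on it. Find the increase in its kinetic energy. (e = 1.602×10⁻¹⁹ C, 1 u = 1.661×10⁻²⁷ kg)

ΔKE ≈ 1.97×10⁻¹⁷ J

The magnetic force is always ⟂ v and does no work; only the electric force changes KE.
ΔKE = F_E · d = |q|E d = (1.602×10⁻¹⁹)(3760)(0.0327) ≈ 1.97×10⁻¹⁷ J.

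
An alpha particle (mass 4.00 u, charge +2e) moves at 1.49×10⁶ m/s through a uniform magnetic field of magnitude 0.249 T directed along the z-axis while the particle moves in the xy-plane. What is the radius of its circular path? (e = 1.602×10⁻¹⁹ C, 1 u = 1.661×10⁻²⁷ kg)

The magnetic force provides the centripetal force: |q|vB = mv²/r.
r = mv/(|q|B) = (6.644×10⁻²⁷)(1.49×10⁶)/((3.204×10⁻¹⁹)(0.249)) ≈ 0.124 m.

r ≈ 0.124 m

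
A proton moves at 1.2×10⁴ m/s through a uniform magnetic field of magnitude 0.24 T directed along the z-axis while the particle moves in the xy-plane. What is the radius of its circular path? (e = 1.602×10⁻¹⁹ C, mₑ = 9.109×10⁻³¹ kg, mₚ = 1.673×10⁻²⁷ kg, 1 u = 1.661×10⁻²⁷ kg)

The magnetic force provides the centripetal force: |q|vB = mv²/r.
r = mv/(|q|B) = (1.673×10⁻²⁷)(1.2×10⁴)/((1.602×10⁻¹⁹)(0.24)) ≈ 5.2×10⁻⁴ m.

r ≈ 5.2×10⁻⁴ m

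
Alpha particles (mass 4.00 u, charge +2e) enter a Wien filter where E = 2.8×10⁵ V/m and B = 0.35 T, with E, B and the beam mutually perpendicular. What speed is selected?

v = 8.0×10⁵ m/s

Straight-line motion ⇒ electric and magnetic forces cancel, so E = vB.
v = E/B = 2.8×10⁵/0.35 = 8.0×10⁵ m/s.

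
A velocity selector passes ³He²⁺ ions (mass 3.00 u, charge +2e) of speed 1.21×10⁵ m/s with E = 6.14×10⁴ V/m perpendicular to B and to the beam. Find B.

Balance of forces in the selector: qE = qvB ⇒ B = E/v.
B = 6.14×10⁴/1.21×10⁵ = 0.507 T.

B = 0.507 T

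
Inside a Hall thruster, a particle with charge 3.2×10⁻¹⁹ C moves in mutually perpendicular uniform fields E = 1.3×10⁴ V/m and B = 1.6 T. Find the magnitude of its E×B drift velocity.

v_d ≈ 8100 m/s

In crossed fields the guiding centre drifts at v_d = |E×B|/B² = E/B, independent of charge and mass.
v_d = 1.3×10⁴/1.6 = 8100 m/s.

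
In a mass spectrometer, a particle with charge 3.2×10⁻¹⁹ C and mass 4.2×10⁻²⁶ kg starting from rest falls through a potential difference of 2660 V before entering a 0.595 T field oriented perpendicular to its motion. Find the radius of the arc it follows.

r ≈ 0.0444 m

Acceleration: |q|V = ½mv² ⇒ v = √(2|q|V/m) = √(2·3.2×10⁻¹⁹·2660/4.2×10⁻²⁶) ≈ 2.013×10⁵ m/s.
In the field: r = mv/(|q|B) = (4.2×10⁻²⁶)(2.013×10⁵)/((3.2×10⁻¹⁹)(0.595)) ≈ 0.0444 m.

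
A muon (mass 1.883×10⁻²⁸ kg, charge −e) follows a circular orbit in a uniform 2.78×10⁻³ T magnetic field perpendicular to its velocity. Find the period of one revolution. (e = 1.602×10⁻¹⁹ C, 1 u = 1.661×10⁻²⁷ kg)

T ≈ 2.66×10⁻⁶ s

The cyclotron period depends only on m, q, B: T = 2πm/(|q|B).
T = 2π(1.883×10⁻²⁸)/((1.602×10⁻¹⁹)(2.78×10⁻³)) ≈ 2.66×10⁻⁶ s.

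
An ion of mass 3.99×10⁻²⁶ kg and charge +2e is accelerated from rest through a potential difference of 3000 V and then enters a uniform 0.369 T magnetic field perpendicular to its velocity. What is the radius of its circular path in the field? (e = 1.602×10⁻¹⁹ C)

r ≈ 0.0741 m

Acceleration: |q|V = ½mv² ⇒ v = √(2|q|V/m) = √(2·3.204×10⁻¹⁹·3000/3.99×10⁻²⁶) ≈ 2.195×10⁵ m/s.
In the field: r = mv/(|q|B) = (3.99×10⁻²⁶)(2.195×10⁵)/((3.204×10⁻¹⁹)(0.369)) ≈ 0.0741 m.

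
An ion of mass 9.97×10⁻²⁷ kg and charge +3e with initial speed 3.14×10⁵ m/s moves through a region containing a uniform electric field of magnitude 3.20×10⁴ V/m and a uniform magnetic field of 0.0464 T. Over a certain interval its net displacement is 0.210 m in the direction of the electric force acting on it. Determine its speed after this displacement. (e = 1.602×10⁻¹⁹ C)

B does no work; ΔKE = |q|E d.
½mv_f² = ½mv₀² + |q|Ed = ½(9.97×10⁻²⁷)(3.14×10⁵)² + (4.806×10⁻¹⁹)(3.20×10⁴)(0.210) ≈ 4.915×10⁻¹⁶ J + 3.230×10⁻¹⁵ J ≈ 3.721×10⁻¹⁵ J.
v_f = √(2·3.721×10⁻¹⁵/9.97×10⁻²⁷) ≈ 8.64×10⁵ m/s.

v_f ≈ 8.64×10⁵ m/s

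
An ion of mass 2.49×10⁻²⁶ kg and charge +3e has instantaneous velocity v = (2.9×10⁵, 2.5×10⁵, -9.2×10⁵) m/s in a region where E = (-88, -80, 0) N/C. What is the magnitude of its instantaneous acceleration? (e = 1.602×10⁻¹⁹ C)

|a| ≈ 2.30×10⁹ m/s²

Only an electric field acts, so F = qE = (4.806×10⁻¹⁹ C)·(-88.0, -80.0, 0) = (-4.23×10⁻¹⁷, -3.84×10⁻¹⁷, 0) N.
|a| = |F|/m = 5.716×10⁻¹⁷/2.49×10⁻²⁶ ≈ 2.30×10⁹ m/s².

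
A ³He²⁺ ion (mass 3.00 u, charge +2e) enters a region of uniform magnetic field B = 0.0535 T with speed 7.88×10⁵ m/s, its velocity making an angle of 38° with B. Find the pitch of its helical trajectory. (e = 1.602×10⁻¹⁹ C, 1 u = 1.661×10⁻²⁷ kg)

p ≈ 1.13 m

v∥ = v cosθ = 7.88×10⁵·cos38° ≈ 6.210×10⁵ m/s.
T = 2πm/(|q|B) = 2π(4.983×10⁻²⁷)/((3.204×10⁻¹⁹)(0.0535)) ≈ 1.827×10⁻⁶ s.
pitch = v∥ T = (6.210×10⁵)(1.827×10⁻⁶) ≈ 1.13 m.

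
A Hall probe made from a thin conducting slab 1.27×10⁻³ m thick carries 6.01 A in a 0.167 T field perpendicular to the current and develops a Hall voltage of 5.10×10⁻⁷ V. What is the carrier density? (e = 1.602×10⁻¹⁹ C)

From V_H = IB/(n e t), n = IB/(V_H e t).
n = (6.01)(0.167)/((5.10×10⁻⁷)(1.602×10⁻¹⁹)(1.27×10⁻³)) ≈ 9.67×10²⁷ m⁻³.

n ≈ 9.67×10²⁷ m⁻³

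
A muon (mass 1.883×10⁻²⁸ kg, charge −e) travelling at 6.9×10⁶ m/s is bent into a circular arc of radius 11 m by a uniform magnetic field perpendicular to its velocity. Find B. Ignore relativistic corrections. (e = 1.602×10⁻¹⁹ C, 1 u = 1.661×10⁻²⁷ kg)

B ≈ 7.4×10⁻⁴ T

From |q|vB = mv²/r, B = mv/(|q|r).
B = (1.883×10⁻²⁸)(6.9×10⁶)/((1.602×10⁻¹⁹)(11)) ≈ 7.4×10⁻⁴ T.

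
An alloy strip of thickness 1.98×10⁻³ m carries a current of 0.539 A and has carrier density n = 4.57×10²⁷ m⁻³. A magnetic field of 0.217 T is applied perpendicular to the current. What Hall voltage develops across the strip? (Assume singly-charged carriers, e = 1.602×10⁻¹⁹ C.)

V_H = IB/(n e t).
V_H = (0.539)(0.217)/((4.57×10²⁷)(1.602×10⁻¹⁹)(1.98×10⁻³)) ≈ 8.07×10⁻⁸ V.

V_H ≈ 8.07×10⁻⁸ V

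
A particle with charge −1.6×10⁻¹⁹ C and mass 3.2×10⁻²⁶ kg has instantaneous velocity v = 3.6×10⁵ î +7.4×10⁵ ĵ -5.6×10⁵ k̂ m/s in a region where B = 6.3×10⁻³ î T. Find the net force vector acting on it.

F ≈ (0, 5.64×10⁻¹⁶, 7.46×10⁻¹⁶) N

v×B = (0, -3530, -4660) N/C.
F = q v×B = (−1.6×10⁻¹⁹ C)·(0, -3530, -4660) = (0, 5.64×10⁻¹⁶, 7.46×10⁻¹⁶) N.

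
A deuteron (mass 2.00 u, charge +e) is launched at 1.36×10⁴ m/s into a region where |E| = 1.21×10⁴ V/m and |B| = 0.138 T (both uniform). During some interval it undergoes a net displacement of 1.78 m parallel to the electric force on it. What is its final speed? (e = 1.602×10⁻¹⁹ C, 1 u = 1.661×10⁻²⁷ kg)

v_f ≈ 1.44×10⁶ m/s

B does no work; ΔKE = |q|E d.
½mv_f² = ½mv₀² + |q|Ed = ½(3.322×10⁻²⁷)(1.36×10⁴)² + (1.602×10⁻¹⁹)(1.21×10⁴)(1.78) ≈ 3.072×10⁻¹⁹ J + 3.450×10⁻¹⁵ J ≈ 3.451×10⁻¹⁵ J.
v_f = √(2·3.451×10⁻¹⁵/3.322×10⁻²⁷) ≈ 1.44×10⁶ m/s.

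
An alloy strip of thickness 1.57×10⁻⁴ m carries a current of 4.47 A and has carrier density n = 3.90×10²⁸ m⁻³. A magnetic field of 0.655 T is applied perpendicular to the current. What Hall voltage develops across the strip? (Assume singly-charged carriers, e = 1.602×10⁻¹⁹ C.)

V_H = IB/(n e t).
V_H = (4.47)(0.655)/((3.90×10²⁸)(1.602×10⁻¹⁹)(1.57×10⁻⁴)) ≈ 2.98×10⁻⁶ V.

V_H ≈ 2.98×10⁻⁶ V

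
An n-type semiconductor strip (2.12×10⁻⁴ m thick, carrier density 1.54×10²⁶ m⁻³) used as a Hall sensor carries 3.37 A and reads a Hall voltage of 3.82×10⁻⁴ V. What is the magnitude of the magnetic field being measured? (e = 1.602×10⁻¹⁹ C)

From V_H = IB/(n e t), B = V_H n e t / I.
B = (3.82×10⁻⁴)(1.54×10²⁶)(1.602×10⁻¹⁹)(2.12×10⁻⁴)/3.37 ≈ 0.593 T.

B ≈ 0.593 T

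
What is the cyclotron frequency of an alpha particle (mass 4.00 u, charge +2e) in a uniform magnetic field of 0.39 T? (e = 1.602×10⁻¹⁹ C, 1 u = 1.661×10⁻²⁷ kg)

f = |q|B/(2πm).
f = (3.204×10⁻¹⁹)(0.39)/(2π·6.644×10⁻²⁷) ≈ 3.0×10⁶ Hz.

f ≈ 3.0×10⁶ Hz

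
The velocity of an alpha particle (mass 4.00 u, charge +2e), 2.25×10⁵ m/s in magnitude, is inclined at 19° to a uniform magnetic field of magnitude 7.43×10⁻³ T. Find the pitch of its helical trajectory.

p ≈ 3.73 m

v∥ = v cosθ = 2.25×10⁵·cos19° ≈ 2.127×10⁵ m/s.
T = 2πm/(|q|B) = 2π(6.644×10⁻²⁷)/((3.204×10⁻¹⁹)(7.43×10⁻³)) ≈ 1.754×10⁻⁵ s.
pitch = v∥ T = (2.127×10⁵)(1.754×10⁻⁵) ≈ 3.73 m.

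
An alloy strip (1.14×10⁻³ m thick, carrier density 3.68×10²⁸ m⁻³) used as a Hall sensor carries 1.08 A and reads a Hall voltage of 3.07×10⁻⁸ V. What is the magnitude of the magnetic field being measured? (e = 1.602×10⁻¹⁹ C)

From V_H = IB/(n e t), B = V_H n e t / I.
B = (3.07×10⁻⁸)(3.68×10²⁸)(1.602×10⁻¹⁹)(1.14×10⁻³)/1.08 ≈ 0.191 T.

B ≈ 0.191 T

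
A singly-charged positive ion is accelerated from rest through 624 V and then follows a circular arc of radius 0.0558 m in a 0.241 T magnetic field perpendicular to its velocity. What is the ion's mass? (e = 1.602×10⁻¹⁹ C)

Combine |q|V = ½mv² and r = mv/(|q|B): eliminate v to get m = qB²r²/(2V).
m = (1.602×10⁻¹⁹)(0.241)²(0.0558)²/(2·624) ≈ 2.32×10⁻²⁶ kg.

m ≈ 2.32×10⁻²⁶ kg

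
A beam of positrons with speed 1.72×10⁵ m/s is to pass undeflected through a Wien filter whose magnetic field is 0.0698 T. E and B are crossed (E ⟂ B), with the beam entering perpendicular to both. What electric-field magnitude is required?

E = 1.20×10⁴ V/m

For straight-line motion qE = qvB, so E = vB.
E = 1.72×10⁵ × 0.0698 = 1.20×10⁴ V/m.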